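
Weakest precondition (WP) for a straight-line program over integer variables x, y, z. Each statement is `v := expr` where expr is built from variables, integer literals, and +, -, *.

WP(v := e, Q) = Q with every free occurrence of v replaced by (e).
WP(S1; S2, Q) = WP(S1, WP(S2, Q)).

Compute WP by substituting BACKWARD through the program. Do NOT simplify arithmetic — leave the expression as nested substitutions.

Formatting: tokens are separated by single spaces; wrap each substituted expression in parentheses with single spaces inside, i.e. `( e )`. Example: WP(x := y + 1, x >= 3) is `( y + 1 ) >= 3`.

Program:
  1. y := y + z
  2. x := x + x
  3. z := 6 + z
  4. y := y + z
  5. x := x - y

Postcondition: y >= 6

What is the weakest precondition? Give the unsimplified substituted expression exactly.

post: y >= 6
stmt 5: x := x - y  -- replace 0 occurrence(s) of x with (x - y)
  => y >= 6
stmt 4: y := y + z  -- replace 1 occurrence(s) of y with (y + z)
  => ( y + z ) >= 6
stmt 3: z := 6 + z  -- replace 1 occurrence(s) of z with (6 + z)
  => ( y + ( 6 + z ) ) >= 6
stmt 2: x := x + x  -- replace 0 occurrence(s) of x with (x + x)
  => ( y + ( 6 + z ) ) >= 6
stmt 1: y := y + z  -- replace 1 occurrence(s) of y with (y + z)
  => ( ( y + z ) + ( 6 + z ) ) >= 6

Answer: ( ( y + z ) + ( 6 + z ) ) >= 6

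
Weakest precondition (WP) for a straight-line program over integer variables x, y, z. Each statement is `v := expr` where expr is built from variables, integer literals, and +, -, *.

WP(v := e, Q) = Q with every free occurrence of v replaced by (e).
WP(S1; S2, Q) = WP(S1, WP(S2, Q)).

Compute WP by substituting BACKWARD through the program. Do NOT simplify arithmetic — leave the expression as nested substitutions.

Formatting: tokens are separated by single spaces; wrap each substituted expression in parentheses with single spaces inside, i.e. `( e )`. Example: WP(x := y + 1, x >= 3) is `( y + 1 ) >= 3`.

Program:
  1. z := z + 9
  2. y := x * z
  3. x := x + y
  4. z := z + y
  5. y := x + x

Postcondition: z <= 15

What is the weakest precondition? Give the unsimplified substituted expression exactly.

post: z <= 15
stmt 5: y := x + x  -- replace 0 occurrence(s) of y with (x + x)
  => z <= 15
stmt 4: z := z + y  -- replace 1 occurrence(s) of z with (z + y)
  => ( z + y ) <= 15
stmt 3: x := x + y  -- replace 0 occurrence(s) of x with (x + y)
  => ( z + y ) <= 15
stmt 2: y := x * z  -- replace 1 occurrence(s) of y with (x * z)
  => ( z + ( x * z ) ) <= 15
stmt 1: z := z + 9  -- replace 2 occurrence(s) of z with (z + 9)
  => ( ( z + 9 ) + ( x * ( z + 9 ) ) ) <= 15

Answer: ( ( z + 9 ) + ( x * ( z + 9 ) ) ) <= 15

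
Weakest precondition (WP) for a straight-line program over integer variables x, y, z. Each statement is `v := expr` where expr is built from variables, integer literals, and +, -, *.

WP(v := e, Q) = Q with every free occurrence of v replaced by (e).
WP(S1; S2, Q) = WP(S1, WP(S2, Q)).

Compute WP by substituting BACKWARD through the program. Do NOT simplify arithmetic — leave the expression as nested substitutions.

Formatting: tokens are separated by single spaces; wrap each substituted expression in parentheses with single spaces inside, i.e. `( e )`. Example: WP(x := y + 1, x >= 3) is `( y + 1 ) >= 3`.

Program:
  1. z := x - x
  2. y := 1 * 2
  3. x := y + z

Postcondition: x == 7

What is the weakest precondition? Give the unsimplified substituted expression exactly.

Answer: ( ( 1 * 2 ) + ( x - x ) ) == 7

Derivation:
post: x == 7
stmt 3: x := y + z  -- replace 1 occurrence(s) of x with (y + z)
  => ( y + z ) == 7
stmt 2: y := 1 * 2  -- replace 1 occurrence(s) of y with (1 * 2)
  => ( ( 1 * 2 ) + z ) == 7
stmt 1: z := x - x  -- replace 1 occurrence(s) of z with (x - x)
  => ( ( 1 * 2 ) + ( x - x ) ) == 7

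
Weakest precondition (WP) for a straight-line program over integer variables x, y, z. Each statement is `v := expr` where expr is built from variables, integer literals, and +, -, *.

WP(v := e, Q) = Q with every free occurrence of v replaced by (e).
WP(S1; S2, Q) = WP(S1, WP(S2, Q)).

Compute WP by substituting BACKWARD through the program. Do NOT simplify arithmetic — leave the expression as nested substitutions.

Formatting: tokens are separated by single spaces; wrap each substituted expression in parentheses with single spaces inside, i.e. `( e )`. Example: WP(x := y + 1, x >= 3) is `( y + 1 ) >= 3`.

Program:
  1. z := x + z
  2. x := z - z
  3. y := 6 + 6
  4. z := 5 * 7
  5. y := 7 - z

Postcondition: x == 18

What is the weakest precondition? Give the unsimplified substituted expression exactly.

post: x == 18
stmt 5: y := 7 - z  -- replace 0 occurrence(s) of y with (7 - z)
  => x == 18
stmt 4: z := 5 * 7  -- replace 0 occurrence(s) of z with (5 * 7)
  => x == 18
stmt 3: y := 6 + 6  -- replace 0 occurrence(s) of y with (6 + 6)
  => x == 18
stmt 2: x := z - z  -- replace 1 occurrence(s) of x with (z - z)
  => ( z - z ) == 18
stmt 1: z := x + z  -- replace 2 occurrence(s) of z with (x + z)
  => ( ( x + z ) - ( x + z ) ) == 18

Answer: ( ( x + z ) - ( x + z ) ) == 18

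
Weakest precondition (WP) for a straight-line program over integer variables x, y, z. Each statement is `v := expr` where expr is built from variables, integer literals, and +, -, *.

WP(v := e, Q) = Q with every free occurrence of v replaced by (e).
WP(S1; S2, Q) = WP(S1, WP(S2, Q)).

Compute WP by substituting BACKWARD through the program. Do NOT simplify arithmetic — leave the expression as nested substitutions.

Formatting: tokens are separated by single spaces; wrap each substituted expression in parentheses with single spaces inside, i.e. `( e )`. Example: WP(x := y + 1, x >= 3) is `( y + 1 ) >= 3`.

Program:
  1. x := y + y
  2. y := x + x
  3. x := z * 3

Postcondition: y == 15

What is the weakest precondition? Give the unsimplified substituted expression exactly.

post: y == 15
stmt 3: x := z * 3  -- replace 0 occurrence(s) of x with (z * 3)
  => y == 15
stmt 2: y := x + x  -- replace 1 occurrence(s) of y with (x + x)
  => ( x + x ) == 15
stmt 1: x := y + y  -- replace 2 occurrence(s) of x with (y + y)
  => ( ( y + y ) + ( y + y ) ) == 15

Answer: ( ( y + y ) + ( y + y ) ) == 15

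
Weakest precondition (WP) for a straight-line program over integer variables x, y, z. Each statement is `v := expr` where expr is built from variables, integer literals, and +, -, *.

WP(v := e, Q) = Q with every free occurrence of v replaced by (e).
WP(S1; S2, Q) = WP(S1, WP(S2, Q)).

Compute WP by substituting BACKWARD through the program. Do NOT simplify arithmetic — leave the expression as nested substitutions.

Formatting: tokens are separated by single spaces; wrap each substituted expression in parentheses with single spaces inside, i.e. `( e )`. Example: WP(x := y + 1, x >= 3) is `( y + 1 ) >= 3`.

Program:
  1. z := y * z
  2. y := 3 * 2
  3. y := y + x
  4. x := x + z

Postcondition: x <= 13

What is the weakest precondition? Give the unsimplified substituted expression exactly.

Answer: ( x + ( y * z ) ) <= 13

Derivation:
post: x <= 13
stmt 4: x := x + z  -- replace 1 occurrence(s) of x with (x + z)
  => ( x + z ) <= 13
stmt 3: y := y + x  -- replace 0 occurrence(s) of y with (y + x)
  => ( x + z ) <= 13
stmt 2: y := 3 * 2  -- replace 0 occurrence(s) of y with (3 * 2)
  => ( x + z ) <= 13
stmt 1: z := y * z  -- replace 1 occurrence(s) of z with (y * z)
  => ( x + ( y * z ) ) <= 13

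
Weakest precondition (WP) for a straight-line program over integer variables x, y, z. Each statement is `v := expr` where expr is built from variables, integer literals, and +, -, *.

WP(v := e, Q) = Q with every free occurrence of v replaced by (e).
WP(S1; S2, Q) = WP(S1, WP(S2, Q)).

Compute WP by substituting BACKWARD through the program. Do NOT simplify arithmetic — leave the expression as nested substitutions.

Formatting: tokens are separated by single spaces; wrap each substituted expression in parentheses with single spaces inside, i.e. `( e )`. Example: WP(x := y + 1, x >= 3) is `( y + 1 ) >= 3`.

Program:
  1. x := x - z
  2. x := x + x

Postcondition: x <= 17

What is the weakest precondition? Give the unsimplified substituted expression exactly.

Answer: ( ( x - z ) + ( x - z ) ) <= 17

Derivation:
post: x <= 17
stmt 2: x := x + x  -- replace 1 occurrence(s) of x with (x + x)
  => ( x + x ) <= 17
stmt 1: x := x - z  -- replace 2 occurrence(s) of x with (x - z)
  => ( ( x - z ) + ( x - z ) ) <= 17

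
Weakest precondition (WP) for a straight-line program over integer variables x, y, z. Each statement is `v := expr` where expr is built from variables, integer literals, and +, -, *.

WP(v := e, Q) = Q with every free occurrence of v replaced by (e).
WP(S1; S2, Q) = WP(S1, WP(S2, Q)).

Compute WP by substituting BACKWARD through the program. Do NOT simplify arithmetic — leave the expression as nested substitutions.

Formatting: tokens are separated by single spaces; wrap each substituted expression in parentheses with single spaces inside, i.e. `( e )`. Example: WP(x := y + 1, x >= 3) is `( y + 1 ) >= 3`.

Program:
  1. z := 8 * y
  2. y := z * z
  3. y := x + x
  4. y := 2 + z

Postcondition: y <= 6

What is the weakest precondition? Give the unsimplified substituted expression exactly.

Answer: ( 2 + ( 8 * y ) ) <= 6

Derivation:
post: y <= 6
stmt 4: y := 2 + z  -- replace 1 occurrence(s) of y with (2 + z)
  => ( 2 + z ) <= 6
stmt 3: y := x + x  -- replace 0 occurrence(s) of y with (x + x)
  => ( 2 + z ) <= 6
stmt 2: y := z * z  -- replace 0 occurrence(s) of y with (z * z)
  => ( 2 + z ) <= 6
stmt 1: z := 8 * y  -- replace 1 occurrence(s) of z with (8 * y)
  => ( 2 + ( 8 * y ) ) <= 6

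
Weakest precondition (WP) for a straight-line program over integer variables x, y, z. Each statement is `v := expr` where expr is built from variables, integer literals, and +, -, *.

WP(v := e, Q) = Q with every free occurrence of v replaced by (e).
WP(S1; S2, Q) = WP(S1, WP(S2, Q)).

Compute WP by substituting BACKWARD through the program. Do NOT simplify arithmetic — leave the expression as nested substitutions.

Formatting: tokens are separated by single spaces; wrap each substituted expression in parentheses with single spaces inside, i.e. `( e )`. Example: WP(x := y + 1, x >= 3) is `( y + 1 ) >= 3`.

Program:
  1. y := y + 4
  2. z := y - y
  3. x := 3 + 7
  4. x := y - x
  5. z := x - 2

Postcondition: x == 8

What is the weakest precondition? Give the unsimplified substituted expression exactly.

post: x == 8
stmt 5: z := x - 2  -- replace 0 occurrence(s) of z with (x - 2)
  => x == 8
stmt 4: x := y - x  -- replace 1 occurrence(s) of x with (y - x)
  => ( y - x ) == 8
stmt 3: x := 3 + 7  -- replace 1 occurrence(s) of x with (3 + 7)
  => ( y - ( 3 + 7 ) ) == 8
stmt 2: z := y - y  -- replace 0 occurrence(s) of z with (y - y)
  => ( y - ( 3 + 7 ) ) == 8
stmt 1: y := y + 4  -- replace 1 occurrence(s) of y with (y + 4)
  => ( ( y + 4 ) - ( 3 + 7 ) ) == 8

Answer: ( ( y + 4 ) - ( 3 + 7 ) ) == 8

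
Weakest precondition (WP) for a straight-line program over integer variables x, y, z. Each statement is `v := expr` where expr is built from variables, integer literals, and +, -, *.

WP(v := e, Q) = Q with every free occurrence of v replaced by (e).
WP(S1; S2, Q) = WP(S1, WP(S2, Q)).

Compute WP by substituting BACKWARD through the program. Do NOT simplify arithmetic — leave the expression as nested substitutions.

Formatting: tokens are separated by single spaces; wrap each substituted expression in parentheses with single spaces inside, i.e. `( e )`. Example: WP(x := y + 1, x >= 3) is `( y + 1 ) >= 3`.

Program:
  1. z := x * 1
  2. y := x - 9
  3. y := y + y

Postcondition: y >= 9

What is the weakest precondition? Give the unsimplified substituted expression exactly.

Answer: ( ( x - 9 ) + ( x - 9 ) ) >= 9

Derivation:
post: y >= 9
stmt 3: y := y + y  -- replace 1 occurrence(s) of y with (y + y)
  => ( y + y ) >= 9
stmt 2: y := x - 9  -- replace 2 occurrence(s) of y with (x - 9)
  => ( ( x - 9 ) + ( x - 9 ) ) >= 9
stmt 1: z := x * 1  -- replace 0 occurrence(s) of z with (x * 1)
  => ( ( x - 9 ) + ( x - 9 ) ) >= 9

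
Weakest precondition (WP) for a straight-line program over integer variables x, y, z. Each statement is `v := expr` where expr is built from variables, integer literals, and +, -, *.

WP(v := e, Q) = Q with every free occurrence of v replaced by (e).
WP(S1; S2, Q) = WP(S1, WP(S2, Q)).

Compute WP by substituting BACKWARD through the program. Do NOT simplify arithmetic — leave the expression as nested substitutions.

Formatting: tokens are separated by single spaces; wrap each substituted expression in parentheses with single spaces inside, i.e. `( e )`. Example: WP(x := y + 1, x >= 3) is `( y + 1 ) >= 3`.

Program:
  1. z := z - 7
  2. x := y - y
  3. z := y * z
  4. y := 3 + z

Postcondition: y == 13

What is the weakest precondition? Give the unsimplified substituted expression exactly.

post: y == 13
stmt 4: y := 3 + z  -- replace 1 occurrence(s) of y with (3 + z)
  => ( 3 + z ) == 13
stmt 3: z := y * z  -- replace 1 occurrence(s) of z with (y * z)
  => ( 3 + ( y * z ) ) == 13
stmt 2: x := y - y  -- replace 0 occurrence(s) of x with (y - y)
  => ( 3 + ( y * z ) ) == 13
stmt 1: z := z - 7  -- replace 1 occurrence(s) of z with (z - 7)
  => ( 3 + ( y * ( z - 7 ) ) ) == 13

Answer: ( 3 + ( y * ( z - 7 ) ) ) == 13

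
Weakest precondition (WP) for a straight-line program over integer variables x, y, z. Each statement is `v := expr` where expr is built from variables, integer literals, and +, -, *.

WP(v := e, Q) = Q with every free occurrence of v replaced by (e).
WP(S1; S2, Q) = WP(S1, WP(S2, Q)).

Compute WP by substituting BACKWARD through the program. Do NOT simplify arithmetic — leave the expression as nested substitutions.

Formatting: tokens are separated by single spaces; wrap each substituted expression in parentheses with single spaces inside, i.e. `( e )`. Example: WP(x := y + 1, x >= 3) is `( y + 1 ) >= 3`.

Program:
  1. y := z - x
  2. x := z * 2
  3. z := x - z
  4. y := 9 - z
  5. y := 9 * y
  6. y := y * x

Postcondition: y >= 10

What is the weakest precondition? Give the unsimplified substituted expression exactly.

Answer: ( ( 9 * ( 9 - ( ( z * 2 ) - z ) ) ) * ( z * 2 ) ) >= 10

Derivation:
post: y >= 10
stmt 6: y := y * x  -- replace 1 occurrence(s) of y with (y * x)
  => ( y * x ) >= 10
stmt 5: y := 9 * y  -- replace 1 occurrence(s) of y with (9 * y)
  => ( ( 9 * y ) * x ) >= 10
stmt 4: y := 9 - z  -- replace 1 occurrence(s) of y with (9 - z)
  => ( ( 9 * ( 9 - z ) ) * x ) >= 10
stmt 3: z := x - z  -- replace 1 occurrence(s) of z with (x - z)
  => ( ( 9 * ( 9 - ( x - z ) ) ) * x ) >= 10
stmt 2: x := z * 2  -- replace 2 occurrence(s) of x with (z * 2)
  => ( ( 9 * ( 9 - ( ( z * 2 ) - z ) ) ) * ( z * 2 ) ) >= 10
stmt 1: y := z - x  -- replace 0 occurrence(s) of y with (z - x)
  => ( ( 9 * ( 9 - ( ( z * 2 ) - z ) ) ) * ( z * 2 ) ) >= 10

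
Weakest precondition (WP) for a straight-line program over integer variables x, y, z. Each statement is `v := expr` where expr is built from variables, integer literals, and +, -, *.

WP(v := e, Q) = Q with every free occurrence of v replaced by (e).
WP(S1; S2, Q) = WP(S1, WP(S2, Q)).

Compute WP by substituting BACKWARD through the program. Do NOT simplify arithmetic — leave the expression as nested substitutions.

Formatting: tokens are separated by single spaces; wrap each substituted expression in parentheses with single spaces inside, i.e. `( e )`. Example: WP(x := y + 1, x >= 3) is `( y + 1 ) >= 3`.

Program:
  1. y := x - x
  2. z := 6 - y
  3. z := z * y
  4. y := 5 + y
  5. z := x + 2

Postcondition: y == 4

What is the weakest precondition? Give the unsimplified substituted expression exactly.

Answer: ( 5 + ( x - x ) ) == 4

Derivation:
post: y == 4
stmt 5: z := x + 2  -- replace 0 occurrence(s) of z with (x + 2)
  => y == 4
stmt 4: y := 5 + y  -- replace 1 occurrence(s) of y with (5 + y)
  => ( 5 + y ) == 4
stmt 3: z := z * y  -- replace 0 occurrence(s) of z with (z * y)
  => ( 5 + y ) == 4
stmt 2: z := 6 - y  -- replace 0 occurrence(s) of z with (6 - y)
  => ( 5 + y ) == 4
stmt 1: y := x - x  -- replace 1 occurrence(s) of y with (x - x)
  => ( 5 + ( x - x ) ) == 4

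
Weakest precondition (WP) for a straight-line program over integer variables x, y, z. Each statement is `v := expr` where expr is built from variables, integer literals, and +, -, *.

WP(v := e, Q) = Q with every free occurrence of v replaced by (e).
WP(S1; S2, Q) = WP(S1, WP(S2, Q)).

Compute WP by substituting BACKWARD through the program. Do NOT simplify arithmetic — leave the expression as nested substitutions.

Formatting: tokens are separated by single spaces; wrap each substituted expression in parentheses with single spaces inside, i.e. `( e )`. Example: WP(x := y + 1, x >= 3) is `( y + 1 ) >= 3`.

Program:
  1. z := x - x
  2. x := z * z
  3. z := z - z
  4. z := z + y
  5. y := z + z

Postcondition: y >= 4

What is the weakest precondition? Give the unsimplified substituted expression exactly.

post: y >= 4
stmt 5: y := z + z  -- replace 1 occurrence(s) of y with (z + z)
  => ( z + z ) >= 4
stmt 4: z := z + y  -- replace 2 occurrence(s) of z with (z + y)
  => ( ( z + y ) + ( z + y ) ) >= 4
stmt 3: z := z - z  -- replace 2 occurrence(s) of z with (z - z)
  => ( ( ( z - z ) + y ) + ( ( z - z ) + y ) ) >= 4
stmt 2: x := z * z  -- replace 0 occurrence(s) of x with (z * z)
  => ( ( ( z - z ) + y ) + ( ( z - z ) + y ) ) >= 4
stmt 1: z := x - x  -- replace 4 occurrence(s) of z with (x - x)
  => ( ( ( ( x - x ) - ( x - x ) ) + y ) + ( ( ( x - x ) - ( x - x ) ) + y ) ) >= 4

Answer: ( ( ( ( x - x ) - ( x - x ) ) + y ) + ( ( ( x - x ) - ( x - x ) ) + y ) ) >= 4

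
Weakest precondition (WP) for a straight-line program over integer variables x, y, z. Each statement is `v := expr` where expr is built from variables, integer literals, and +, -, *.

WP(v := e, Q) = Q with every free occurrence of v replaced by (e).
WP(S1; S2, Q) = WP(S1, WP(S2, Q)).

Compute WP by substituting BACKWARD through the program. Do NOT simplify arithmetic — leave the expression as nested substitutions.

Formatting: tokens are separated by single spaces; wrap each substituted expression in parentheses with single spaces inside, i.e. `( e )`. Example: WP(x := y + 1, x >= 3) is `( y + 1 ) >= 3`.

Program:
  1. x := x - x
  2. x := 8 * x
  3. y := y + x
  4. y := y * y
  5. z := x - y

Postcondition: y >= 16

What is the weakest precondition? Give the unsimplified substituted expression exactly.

Answer: ( ( y + ( 8 * ( x - x ) ) ) * ( y + ( 8 * ( x - x ) ) ) ) >= 16

Derivation:
post: y >= 16
stmt 5: z := x - y  -- replace 0 occurrence(s) of z with (x - y)
  => y >= 16
stmt 4: y := y * y  -- replace 1 occurrence(s) of y with (y * y)
  => ( y * y ) >= 16
stmt 3: y := y + x  -- replace 2 occurrence(s) of y with (y + x)
  => ( ( y + x ) * ( y + x ) ) >= 16
stmt 2: x := 8 * x  -- replace 2 occurrence(s) of x with (8 * x)
  => ( ( y + ( 8 * x ) ) * ( y + ( 8 * x ) ) ) >= 16
stmt 1: x := x - x  -- replace 2 occurrence(s) of x with (x - x)
  => ( ( y + ( 8 * ( x - x ) ) ) * ( y + ( 8 * ( x - x ) ) ) ) >= 16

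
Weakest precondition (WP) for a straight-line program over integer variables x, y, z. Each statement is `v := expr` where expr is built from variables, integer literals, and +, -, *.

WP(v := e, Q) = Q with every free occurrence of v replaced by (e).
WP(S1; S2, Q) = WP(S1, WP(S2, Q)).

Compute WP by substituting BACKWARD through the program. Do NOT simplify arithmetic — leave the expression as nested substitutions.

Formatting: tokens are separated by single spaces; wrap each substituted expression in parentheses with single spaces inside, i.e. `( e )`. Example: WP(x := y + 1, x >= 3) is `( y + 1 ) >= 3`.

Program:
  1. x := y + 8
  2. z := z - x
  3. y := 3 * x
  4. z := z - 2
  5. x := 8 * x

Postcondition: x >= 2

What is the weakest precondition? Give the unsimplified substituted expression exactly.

Answer: ( 8 * ( y + 8 ) ) >= 2

Derivation:
post: x >= 2
stmt 5: x := 8 * x  -- replace 1 occurrence(s) of x with (8 * x)
  => ( 8 * x ) >= 2
stmt 4: z := z - 2  -- replace 0 occurrence(s) of z with (z - 2)
  => ( 8 * x ) >= 2
stmt 3: y := 3 * x  -- replace 0 occurrence(s) of y with (3 * x)
  => ( 8 * x ) >= 2
stmt 2: z := z - x  -- replace 0 occurrence(s) of z with (z - x)
  => ( 8 * x ) >= 2
stmt 1: x := y + 8  -- replace 1 occurrence(s) of x with (y + 8)
  => ( 8 * ( y + 8 ) ) >= 2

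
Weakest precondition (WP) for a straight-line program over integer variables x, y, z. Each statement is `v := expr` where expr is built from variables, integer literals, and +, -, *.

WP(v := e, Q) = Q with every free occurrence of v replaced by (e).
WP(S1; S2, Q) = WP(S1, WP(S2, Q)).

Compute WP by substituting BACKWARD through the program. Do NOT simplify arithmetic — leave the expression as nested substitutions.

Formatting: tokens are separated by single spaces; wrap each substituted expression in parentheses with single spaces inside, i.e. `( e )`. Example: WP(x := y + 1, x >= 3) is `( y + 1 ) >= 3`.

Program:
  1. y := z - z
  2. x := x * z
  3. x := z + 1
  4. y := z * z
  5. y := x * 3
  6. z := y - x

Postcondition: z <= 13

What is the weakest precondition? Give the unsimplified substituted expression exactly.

post: z <= 13
stmt 6: z := y - x  -- replace 1 occurrence(s) of z with (y - x)
  => ( y - x ) <= 13
stmt 5: y := x * 3  -- replace 1 occurrence(s) of y with (x * 3)
  => ( ( x * 3 ) - x ) <= 13
stmt 4: y := z * z  -- replace 0 occurrence(s) of y with (z * z)
  => ( ( x * 3 ) - x ) <= 13
stmt 3: x := z + 1  -- replace 2 occurrence(s) of x with (z + 1)
  => ( ( ( z + 1 ) * 3 ) - ( z + 1 ) ) <= 13
stmt 2: x := x * z  -- replace 0 occurrence(s) of x with (x * z)
  => ( ( ( z + 1 ) * 3 ) - ( z + 1 ) ) <= 13
stmt 1: y := z - z  -- replace 0 occurrence(s) of y with (z - z)
  => ( ( ( z + 1 ) * 3 ) - ( z + 1 ) ) <= 13

Answer: ( ( ( z + 1 ) * 3 ) - ( z + 1 ) ) <= 13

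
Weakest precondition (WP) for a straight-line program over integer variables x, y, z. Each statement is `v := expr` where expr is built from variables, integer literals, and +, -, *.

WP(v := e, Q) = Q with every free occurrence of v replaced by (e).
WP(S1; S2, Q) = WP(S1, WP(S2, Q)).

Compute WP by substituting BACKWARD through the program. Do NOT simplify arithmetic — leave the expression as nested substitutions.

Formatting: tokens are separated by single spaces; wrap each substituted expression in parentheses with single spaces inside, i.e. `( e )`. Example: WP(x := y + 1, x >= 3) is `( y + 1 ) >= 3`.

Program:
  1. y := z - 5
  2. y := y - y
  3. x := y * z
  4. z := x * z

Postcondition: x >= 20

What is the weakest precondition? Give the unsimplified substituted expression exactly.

Answer: ( ( ( z - 5 ) - ( z - 5 ) ) * z ) >= 20

Derivation:
post: x >= 20
stmt 4: z := x * z  -- replace 0 occurrence(s) of z with (x * z)
  => x >= 20
stmt 3: x := y * z  -- replace 1 occurrence(s) of x with (y * z)
  => ( y * z ) >= 20
stmt 2: y := y - y  -- replace 1 occurrence(s) of y with (y - y)
  => ( ( y - y ) * z ) >= 20
stmt 1: y := z - 5  -- replace 2 occurrence(s) of y with (z - 5)
  => ( ( ( z - 5 ) - ( z - 5 ) ) * z ) >= 20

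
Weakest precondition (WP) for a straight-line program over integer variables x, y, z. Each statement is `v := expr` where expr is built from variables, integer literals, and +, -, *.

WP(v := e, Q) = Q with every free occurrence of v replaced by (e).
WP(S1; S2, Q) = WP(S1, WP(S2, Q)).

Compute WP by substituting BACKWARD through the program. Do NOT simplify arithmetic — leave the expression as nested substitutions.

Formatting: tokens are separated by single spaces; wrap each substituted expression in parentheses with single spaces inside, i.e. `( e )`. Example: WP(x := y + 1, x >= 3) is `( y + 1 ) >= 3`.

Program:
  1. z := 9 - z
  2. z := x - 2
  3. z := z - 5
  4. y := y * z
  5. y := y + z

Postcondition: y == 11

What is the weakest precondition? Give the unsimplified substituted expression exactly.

Answer: ( ( y * ( ( x - 2 ) - 5 ) ) + ( ( x - 2 ) - 5 ) ) == 11

Derivation:
post: y == 11
stmt 5: y := y + z  -- replace 1 occurrence(s) of y with (y + z)
  => ( y + z ) == 11
stmt 4: y := y * z  -- replace 1 occurrence(s) of y with (y * z)
  => ( ( y * z ) + z ) == 11
stmt 3: z := z - 5  -- replace 2 occurrence(s) of z with (z - 5)
  => ( ( y * ( z - 5 ) ) + ( z - 5 ) ) == 11
stmt 2: z := x - 2  -- replace 2 occurrence(s) of z with (x - 2)
  => ( ( y * ( ( x - 2 ) - 5 ) ) + ( ( x - 2 ) - 5 ) ) == 11
stmt 1: z := 9 - z  -- replace 0 occurrence(s) of z with (9 - z)
  => ( ( y * ( ( x - 2 ) - 5 ) ) + ( ( x - 2 ) - 5 ) ) == 11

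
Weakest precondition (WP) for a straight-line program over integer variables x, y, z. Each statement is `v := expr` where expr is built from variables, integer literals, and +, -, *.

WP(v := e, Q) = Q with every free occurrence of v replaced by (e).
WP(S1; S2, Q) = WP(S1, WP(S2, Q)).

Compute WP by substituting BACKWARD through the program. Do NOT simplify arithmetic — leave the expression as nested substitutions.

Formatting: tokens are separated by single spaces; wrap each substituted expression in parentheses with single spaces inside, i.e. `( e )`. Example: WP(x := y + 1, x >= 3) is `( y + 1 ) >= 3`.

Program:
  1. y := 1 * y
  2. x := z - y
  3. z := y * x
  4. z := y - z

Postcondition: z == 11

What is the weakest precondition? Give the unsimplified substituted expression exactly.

post: z == 11
stmt 4: z := y - z  -- replace 1 occurrence(s) of z with (y - z)
  => ( y - z ) == 11
stmt 3: z := y * x  -- replace 1 occurrence(s) of z with (y * x)
  => ( y - ( y * x ) ) == 11
stmt 2: x := z - y  -- replace 1 occurrence(s) of x with (z - y)
  => ( y - ( y * ( z - y ) ) ) == 11
stmt 1: y := 1 * y  -- replace 3 occurrence(s) of y with (1 * y)
  => ( ( 1 * y ) - ( ( 1 * y ) * ( z - ( 1 * y ) ) ) ) == 11

Answer: ( ( 1 * y ) - ( ( 1 * y ) * ( z - ( 1 * y ) ) ) ) == 11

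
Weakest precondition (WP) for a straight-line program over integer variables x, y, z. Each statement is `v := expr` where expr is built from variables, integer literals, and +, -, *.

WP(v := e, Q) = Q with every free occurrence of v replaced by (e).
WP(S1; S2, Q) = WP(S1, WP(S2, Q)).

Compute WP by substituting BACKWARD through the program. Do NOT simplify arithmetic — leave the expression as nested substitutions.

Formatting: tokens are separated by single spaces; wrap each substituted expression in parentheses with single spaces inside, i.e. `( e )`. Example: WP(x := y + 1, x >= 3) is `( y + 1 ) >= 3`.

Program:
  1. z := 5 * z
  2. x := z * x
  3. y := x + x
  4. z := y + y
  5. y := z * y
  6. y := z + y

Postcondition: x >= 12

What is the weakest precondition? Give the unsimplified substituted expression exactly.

Answer: ( ( 5 * z ) * x ) >= 12

Derivation:
post: x >= 12
stmt 6: y := z + y  -- replace 0 occurrence(s) of y with (z + y)
  => x >= 12
stmt 5: y := z * y  -- replace 0 occurrence(s) of y with (z * y)
  => x >= 12
stmt 4: z := y + y  -- replace 0 occurrence(s) of z with (y + y)
  => x >= 12
stmt 3: y := x + x  -- replace 0 occurrence(s) of y with (x + x)
  => x >= 12
stmt 2: x := z * x  -- replace 1 occurrence(s) of x with (z * x)
  => ( z * x ) >= 12
stmt 1: z := 5 * z  -- replace 1 occurrence(s) of z with (5 * z)
  => ( ( 5 * z ) * x ) >= 12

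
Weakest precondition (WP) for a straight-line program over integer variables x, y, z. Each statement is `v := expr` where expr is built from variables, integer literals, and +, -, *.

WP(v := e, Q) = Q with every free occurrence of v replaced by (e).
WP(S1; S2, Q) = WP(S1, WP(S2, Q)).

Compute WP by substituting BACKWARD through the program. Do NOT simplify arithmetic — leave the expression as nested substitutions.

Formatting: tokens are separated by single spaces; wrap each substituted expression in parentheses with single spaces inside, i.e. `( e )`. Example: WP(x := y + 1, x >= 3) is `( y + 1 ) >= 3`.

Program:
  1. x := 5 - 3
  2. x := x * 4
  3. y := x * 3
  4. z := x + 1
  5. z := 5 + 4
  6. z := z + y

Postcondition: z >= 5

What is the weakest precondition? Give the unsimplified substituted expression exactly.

post: z >= 5
stmt 6: z := z + y  -- replace 1 occurrence(s) of z with (z + y)
  => ( z + y ) >= 5
stmt 5: z := 5 + 4  -- replace 1 occurrence(s) of z with (5 + 4)
  => ( ( 5 + 4 ) + y ) >= 5
stmt 4: z := x + 1  -- replace 0 occurrence(s) of z with (x + 1)
  => ( ( 5 + 4 ) + y ) >= 5
stmt 3: y := x * 3  -- replace 1 occurrence(s) of y with (x * 3)
  => ( ( 5 + 4 ) + ( x * 3 ) ) >= 5
stmt 2: x := x * 4  -- replace 1 occurrence(s) of x with (x * 4)
  => ( ( 5 + 4 ) + ( ( x * 4 ) * 3 ) ) >= 5
stmt 1: x := 5 - 3  -- replace 1 occurrence(s) of x with (5 - 3)
  => ( ( 5 + 4 ) + ( ( ( 5 - 3 ) * 4 ) * 3 ) ) >= 5

Answer: ( ( 5 + 4 ) + ( ( ( 5 - 3 ) * 4 ) * 3 ) ) >= 5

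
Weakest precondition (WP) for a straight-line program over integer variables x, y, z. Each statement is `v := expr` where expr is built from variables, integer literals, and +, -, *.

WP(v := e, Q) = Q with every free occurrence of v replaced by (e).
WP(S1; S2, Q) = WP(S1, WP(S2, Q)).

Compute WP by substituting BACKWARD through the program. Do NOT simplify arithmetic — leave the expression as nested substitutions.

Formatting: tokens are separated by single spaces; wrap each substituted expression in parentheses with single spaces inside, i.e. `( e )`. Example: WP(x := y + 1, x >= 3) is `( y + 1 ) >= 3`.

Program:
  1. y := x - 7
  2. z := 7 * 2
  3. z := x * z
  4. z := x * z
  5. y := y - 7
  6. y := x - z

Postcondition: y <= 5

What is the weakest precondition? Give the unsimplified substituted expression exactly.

post: y <= 5
stmt 6: y := x - z  -- replace 1 occurrence(s) of y with (x - z)
  => ( x - z ) <= 5
stmt 5: y := y - 7  -- replace 0 occurrence(s) of y with (y - 7)
  => ( x - z ) <= 5
stmt 4: z := x * z  -- replace 1 occurrence(s) of z with (x * z)
  => ( x - ( x * z ) ) <= 5
stmt 3: z := x * z  -- replace 1 occurrence(s) of z with (x * z)
  => ( x - ( x * ( x * z ) ) ) <= 5
stmt 2: z := 7 * 2  -- replace 1 occurrence(s) of z with (7 * 2)
  => ( x - ( x * ( x * ( 7 * 2 ) ) ) ) <= 5
stmt 1: y := x - 7  -- replace 0 occurrence(s) of y with (x - 7)
  => ( x - ( x * ( x * ( 7 * 2 ) ) ) ) <= 5

Answer: ( x - ( x * ( x * ( 7 * 2 ) ) ) ) <= 5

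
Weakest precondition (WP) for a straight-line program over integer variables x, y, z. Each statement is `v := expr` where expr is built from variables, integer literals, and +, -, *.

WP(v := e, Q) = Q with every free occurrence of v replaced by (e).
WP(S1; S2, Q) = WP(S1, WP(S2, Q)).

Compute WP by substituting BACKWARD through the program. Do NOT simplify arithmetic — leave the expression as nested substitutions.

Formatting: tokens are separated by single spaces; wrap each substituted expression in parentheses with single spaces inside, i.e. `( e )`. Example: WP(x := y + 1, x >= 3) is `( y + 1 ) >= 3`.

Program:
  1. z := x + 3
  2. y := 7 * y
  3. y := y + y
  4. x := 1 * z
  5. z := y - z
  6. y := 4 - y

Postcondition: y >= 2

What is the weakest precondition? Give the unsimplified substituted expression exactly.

Answer: ( 4 - ( ( 7 * y ) + ( 7 * y ) ) ) >= 2

Derivation:
post: y >= 2
stmt 6: y := 4 - y  -- replace 1 occurrence(s) of y with (4 - y)
  => ( 4 - y ) >= 2
stmt 5: z := y - z  -- replace 0 occurrence(s) of z with (y - z)
  => ( 4 - y ) >= 2
stmt 4: x := 1 * z  -- replace 0 occurrence(s) of x with (1 * z)
  => ( 4 - y ) >= 2
stmt 3: y := y + y  -- replace 1 occurrence(s) of y with (y + y)
  => ( 4 - ( y + y ) ) >= 2
stmt 2: y := 7 * y  -- replace 2 occurrence(s) of y with (7 * y)
  => ( 4 - ( ( 7 * y ) + ( 7 * y ) ) ) >= 2
stmt 1: z := x + 3  -- replace 0 occurrence(s) of z with (x + 3)
  => ( 4 - ( ( 7 * y ) + ( 7 * y ) ) ) >= 2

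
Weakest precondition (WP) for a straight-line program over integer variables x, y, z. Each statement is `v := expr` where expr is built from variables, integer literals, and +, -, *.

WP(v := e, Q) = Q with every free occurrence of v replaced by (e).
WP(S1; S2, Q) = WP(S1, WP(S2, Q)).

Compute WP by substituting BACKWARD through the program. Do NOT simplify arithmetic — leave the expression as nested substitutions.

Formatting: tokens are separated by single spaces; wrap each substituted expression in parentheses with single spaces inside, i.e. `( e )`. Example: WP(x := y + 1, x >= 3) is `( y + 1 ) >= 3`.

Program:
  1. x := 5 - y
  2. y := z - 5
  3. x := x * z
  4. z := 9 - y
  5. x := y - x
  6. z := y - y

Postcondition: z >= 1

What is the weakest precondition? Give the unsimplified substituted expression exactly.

post: z >= 1
stmt 6: z := y - y  -- replace 1 occurrence(s) of z with (y - y)
  => ( y - y ) >= 1
stmt 5: x := y - x  -- replace 0 occurrence(s) of x with (y - x)
  => ( y - y ) >= 1
stmt 4: z := 9 - y  -- replace 0 occurrence(s) of z with (9 - y)
  => ( y - y ) >= 1
stmt 3: x := x * z  -- replace 0 occurrence(s) of x with (x * z)
  => ( y - y ) >= 1
stmt 2: y := z - 5  -- replace 2 occurrence(s) of y with (z - 5)
  => ( ( z - 5 ) - ( z - 5 ) ) >= 1
stmt 1: x := 5 - y  -- replace 0 occurrence(s) of x with (5 - y)
  => ( ( z - 5 ) - ( z - 5 ) ) >= 1

Answer: ( ( z - 5 ) - ( z - 5 ) ) >= 1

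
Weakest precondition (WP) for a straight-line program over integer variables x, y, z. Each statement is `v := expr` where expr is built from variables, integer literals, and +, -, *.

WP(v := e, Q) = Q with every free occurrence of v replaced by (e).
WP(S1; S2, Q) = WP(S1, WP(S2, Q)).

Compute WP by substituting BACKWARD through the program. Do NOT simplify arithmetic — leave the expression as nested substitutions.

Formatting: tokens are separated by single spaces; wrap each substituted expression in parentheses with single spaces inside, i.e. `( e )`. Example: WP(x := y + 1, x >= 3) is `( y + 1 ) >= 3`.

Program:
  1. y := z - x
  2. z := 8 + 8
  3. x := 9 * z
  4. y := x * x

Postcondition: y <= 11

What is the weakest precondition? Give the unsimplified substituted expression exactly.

post: y <= 11
stmt 4: y := x * x  -- replace 1 occurrence(s) of y with (x * x)
  => ( x * x ) <= 11
stmt 3: x := 9 * z  -- replace 2 occurrence(s) of x with (9 * z)
  => ( ( 9 * z ) * ( 9 * z ) ) <= 11
stmt 2: z := 8 + 8  -- replace 2 occurrence(s) of z with (8 + 8)
  => ( ( 9 * ( 8 + 8 ) ) * ( 9 * ( 8 + 8 ) ) ) <= 11
stmt 1: y := z - x  -- replace 0 occurrence(s) of y with (z - x)
  => ( ( 9 * ( 8 + 8 ) ) * ( 9 * ( 8 + 8 ) ) ) <= 11

Answer: ( ( 9 * ( 8 + 8 ) ) * ( 9 * ( 8 + 8 ) ) ) <= 11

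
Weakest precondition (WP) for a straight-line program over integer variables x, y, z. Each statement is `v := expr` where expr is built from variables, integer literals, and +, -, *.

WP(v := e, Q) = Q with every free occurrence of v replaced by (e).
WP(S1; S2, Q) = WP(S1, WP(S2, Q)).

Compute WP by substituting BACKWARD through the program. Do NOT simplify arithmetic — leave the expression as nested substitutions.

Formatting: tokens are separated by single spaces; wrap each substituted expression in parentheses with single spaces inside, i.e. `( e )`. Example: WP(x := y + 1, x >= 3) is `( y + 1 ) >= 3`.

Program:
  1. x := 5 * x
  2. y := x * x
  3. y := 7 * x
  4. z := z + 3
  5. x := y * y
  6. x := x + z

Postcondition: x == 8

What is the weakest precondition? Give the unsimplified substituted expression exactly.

Answer: ( ( ( 7 * ( 5 * x ) ) * ( 7 * ( 5 * x ) ) ) + ( z + 3 ) ) == 8

Derivation:
post: x == 8
stmt 6: x := x + z  -- replace 1 occurrence(s) of x with (x + z)
  => ( x + z ) == 8
stmt 5: x := y * y  -- replace 1 occurrence(s) of x with (y * y)
  => ( ( y * y ) + z ) == 8
stmt 4: z := z + 3  -- replace 1 occurrence(s) of z with (z + 3)
  => ( ( y * y ) + ( z + 3 ) ) == 8
stmt 3: y := 7 * x  -- replace 2 occurrence(s) of y with (7 * x)
  => ( ( ( 7 * x ) * ( 7 * x ) ) + ( z + 3 ) ) == 8
stmt 2: y := x * x  -- replace 0 occurrence(s) of y with (x * x)
  => ( ( ( 7 * x ) * ( 7 * x ) ) + ( z + 3 ) ) == 8
stmt 1: x := 5 * x  -- replace 2 occurrence(s) of x with (5 * x)
  => ( ( ( 7 * ( 5 * x ) ) * ( 7 * ( 5 * x ) ) ) + ( z + 3 ) ) == 8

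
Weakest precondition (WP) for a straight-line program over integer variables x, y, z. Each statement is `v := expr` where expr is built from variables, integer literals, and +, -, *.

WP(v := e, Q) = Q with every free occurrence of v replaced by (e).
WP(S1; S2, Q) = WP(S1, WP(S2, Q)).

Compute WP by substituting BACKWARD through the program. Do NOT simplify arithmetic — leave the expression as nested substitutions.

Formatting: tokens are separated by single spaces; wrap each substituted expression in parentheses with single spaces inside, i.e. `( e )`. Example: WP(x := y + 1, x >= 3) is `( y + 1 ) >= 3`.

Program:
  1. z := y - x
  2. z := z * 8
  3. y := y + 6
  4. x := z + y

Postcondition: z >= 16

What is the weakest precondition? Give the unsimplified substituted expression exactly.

post: z >= 16
stmt 4: x := z + y  -- replace 0 occurrence(s) of x with (z + y)
  => z >= 16
stmt 3: y := y + 6  -- replace 0 occurrence(s) of y with (y + 6)
  => z >= 16
stmt 2: z := z * 8  -- replace 1 occurrence(s) of z with (z * 8)
  => ( z * 8 ) >= 16
stmt 1: z := y - x  -- replace 1 occurrence(s) of z with (y - x)
  => ( ( y - x ) * 8 ) >= 16

Answer: ( ( y - x ) * 8 ) >= 16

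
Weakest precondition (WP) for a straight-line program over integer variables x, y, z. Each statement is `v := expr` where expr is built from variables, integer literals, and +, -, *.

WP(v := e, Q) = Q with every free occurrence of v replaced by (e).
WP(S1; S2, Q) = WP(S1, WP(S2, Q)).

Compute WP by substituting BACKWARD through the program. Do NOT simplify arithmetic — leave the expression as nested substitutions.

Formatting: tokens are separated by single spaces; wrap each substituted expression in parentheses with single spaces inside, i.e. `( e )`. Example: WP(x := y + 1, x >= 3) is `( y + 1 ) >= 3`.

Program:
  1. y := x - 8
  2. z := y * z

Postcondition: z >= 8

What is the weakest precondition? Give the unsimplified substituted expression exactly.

Answer: ( ( x - 8 ) * z ) >= 8

Derivation:
post: z >= 8
stmt 2: z := y * z  -- replace 1 occurrence(s) of z with (y * z)
  => ( y * z ) >= 8
stmt 1: y := x - 8  -- replace 1 occurrence(s) of y with (x - 8)
  => ( ( x - 8 ) * z ) >= 8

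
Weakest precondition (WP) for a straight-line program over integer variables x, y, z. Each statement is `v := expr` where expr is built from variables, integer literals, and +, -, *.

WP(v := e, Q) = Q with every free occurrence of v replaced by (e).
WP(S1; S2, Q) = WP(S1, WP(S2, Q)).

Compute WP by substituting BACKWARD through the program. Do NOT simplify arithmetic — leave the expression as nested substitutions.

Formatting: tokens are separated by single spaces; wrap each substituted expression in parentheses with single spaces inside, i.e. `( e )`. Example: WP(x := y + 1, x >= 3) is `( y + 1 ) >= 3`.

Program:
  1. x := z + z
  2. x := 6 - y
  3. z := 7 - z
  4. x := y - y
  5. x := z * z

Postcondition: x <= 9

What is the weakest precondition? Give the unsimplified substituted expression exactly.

post: x <= 9
stmt 5: x := z * z  -- replace 1 occurrence(s) of x with (z * z)
  => ( z * z ) <= 9
stmt 4: x := y - y  -- replace 0 occurrence(s) of x with (y - y)
  => ( z * z ) <= 9
stmt 3: z := 7 - z  -- replace 2 occurrence(s) of z with (7 - z)
  => ( ( 7 - z ) * ( 7 - z ) ) <= 9
stmt 2: x := 6 - y  -- replace 0 occurrence(s) of x with (6 - y)
  => ( ( 7 - z ) * ( 7 - z ) ) <= 9
stmt 1: x := z + z  -- replace 0 occurrence(s) of x with (z + z)
  => ( ( 7 - z ) * ( 7 - z ) ) <= 9

Answer: ( ( 7 - z ) * ( 7 - z ) ) <= 9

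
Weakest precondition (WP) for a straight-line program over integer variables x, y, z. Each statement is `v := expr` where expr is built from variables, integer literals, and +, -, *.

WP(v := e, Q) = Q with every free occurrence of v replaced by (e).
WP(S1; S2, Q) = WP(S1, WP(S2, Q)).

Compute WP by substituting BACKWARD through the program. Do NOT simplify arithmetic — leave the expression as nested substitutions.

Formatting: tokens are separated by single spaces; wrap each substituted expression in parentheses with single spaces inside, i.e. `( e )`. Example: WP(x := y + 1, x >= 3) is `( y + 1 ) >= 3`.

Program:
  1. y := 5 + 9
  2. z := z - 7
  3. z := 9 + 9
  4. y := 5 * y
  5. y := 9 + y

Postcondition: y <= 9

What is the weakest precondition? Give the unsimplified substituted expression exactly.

post: y <= 9
stmt 5: y := 9 + y  -- replace 1 occurrence(s) of y with (9 + y)
  => ( 9 + y ) <= 9
stmt 4: y := 5 * y  -- replace 1 occurrence(s) of y with (5 * y)
  => ( 9 + ( 5 * y ) ) <= 9
stmt 3: z := 9 + 9  -- replace 0 occurrence(s) of z with (9 + 9)
  => ( 9 + ( 5 * y ) ) <= 9
stmt 2: z := z - 7  -- replace 0 occurrence(s) of z with (z - 7)
  => ( 9 + ( 5 * y ) ) <= 9
stmt 1: y := 5 + 9  -- replace 1 occurrence(s) of y with (5 + 9)
  => ( 9 + ( 5 * ( 5 + 9 ) ) ) <= 9

Answer: ( 9 + ( 5 * ( 5 + 9 ) ) ) <= 9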